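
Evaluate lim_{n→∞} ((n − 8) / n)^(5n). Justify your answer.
lim = e^(−40)

Rewrite as (1 − 8/n)^(5n). By the standard limit (1 + x/n)^n → e^x, we have (1 − 8/n)^n → e^(−8), and raising to the 5th power gives e^(−40).
More precisely, ln[(1 − 8/n)^(5n)] = 5n · ln(1 − 8/n) = 5n · (-8/n + O(1/n^2)) = -40 + O(1/n) → -40.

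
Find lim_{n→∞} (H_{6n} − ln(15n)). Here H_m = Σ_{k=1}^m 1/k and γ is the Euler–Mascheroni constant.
lim = ln(2/5) + γ

By Euler-Maclaurin, H_m = ln m + γ + O(1/m). So
  H_{6n} − ln(15n) = ln(6n) + γ − ln(15n) + O(1/n)
                       = ln(6/15) + γ + O(1/n).
Hence the limit is ln(6/15) + γ (= ln(2/5)).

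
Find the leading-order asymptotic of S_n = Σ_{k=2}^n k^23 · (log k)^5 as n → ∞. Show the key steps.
S_n ~ n^24 · (log n)^5 / 24

By integral comparison, S_n = ∫_1^n x^23 · (log x)^5 dx + O(n^23 · (log n)^5). For the integral, the leading term of ∫_1^n x^23 (log x)^5 dx is n^24/24 · (log n)^5 (by repeated integration by parts; each step lowers the log-exponent and produces a relatively O(1/log n) correction). Hence S_n ~ n^24 · (log n)^5 / 24.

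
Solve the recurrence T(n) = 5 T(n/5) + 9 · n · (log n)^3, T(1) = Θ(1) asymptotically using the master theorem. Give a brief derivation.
T(n) = Θ(n · (log n)^4)

Here log_5 5 = 1 and f(n) = 9 · n · (log n)^3 = Θ(n^(log_5 5) · (log n)^3). This is the extended Case 2 of the master theorem (f matches the critical exponent up to log factors), giving T(n) = Θ(n^(log_5 5) · (log n)^(3+1)) = Θ(n · (log n)^4).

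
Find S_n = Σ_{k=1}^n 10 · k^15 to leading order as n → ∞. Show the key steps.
S_n ~ 5 · n^16 / 8

By integral comparison (Euler-Maclaurin), Σ_{k=1}^n 10 · k^15 = 10 · ∫_0^n x^15 dx + O(n^15) = 10 · n^16/16 = 5 · n^16 / 8 + O(n^15). (Equivalently, Faulhaber's formula gives the same leading term.)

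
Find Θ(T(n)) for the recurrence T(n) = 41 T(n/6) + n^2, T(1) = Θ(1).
T(n) = Θ(n^(log_6 41))

Master theorem: compare f(n) = n^2 to n^(log_6 41) where log_6 41 ≈ 2.073. Since 2 < log_6 41, we have f(n) = O(n^(log_6 41 − ε)) for some ε > 0 — Case 1. Hence T(n) = Θ(n^(log_6 41)).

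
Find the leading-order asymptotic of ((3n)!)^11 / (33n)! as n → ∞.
((3n)!)^11/(33n)! ~ ((2π·3n)^(10/2) / sqrt(11)) · 11^(−11·3n)  →  0

Write N = 3n. Stirling: N! ~ sqrt(2π N)(N/e)^N and (11N)! ~ sqrt(2π·11N)·(11N/e)^(11N).
  (N!)^11/(11N)! ~ (2π N)^(11/2) (N/e)^(11N) / [sqrt(2π·11N) (11N/e)^(11N)]
     = (2π N)^(11/2) / sqrt(2π·11N) · (N/(11N))^(11N)
     = (2π N)^((11−1)/2) / sqrt(11) · 11^(−11N).
Since 11^11 > 1, the factor 11^(−11N) decays exponentially, so the ratio → 0. Substituting N = 3n gives the stated form.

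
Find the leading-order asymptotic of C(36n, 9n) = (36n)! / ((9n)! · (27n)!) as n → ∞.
C(36n, 9n) ~ (256/27)^(9n) · sqrt(2/(3π·9n))

Write N = 9n. Apply Stirling to each factorial:
  (4N)! ~ sqrt(2π·4N) · (4N/e)^(4N),
  N! ~ sqrt(2π N) · (N/e)^N,
  (3N)! ~ sqrt(2π·3N) · (3N/e)^(3N).
The exponential factors combine to (4N)^(4N) / (N^N · (3N)^(3N)) = 4^(4N)/3^(3N) = (4^4/3^3)^N = (256/27)^N.
The square-root prefactors combine to sqrt(2π·4N) / (sqrt(2π N)·sqrt(2π·3N)) = sqrt(4 / (2π·3·N)) = sqrt(2/(3π·9n)).
Substituting N = 9n: C(36n, 9n) ~ (256/27)^(9n) · sqrt(2/(3π·9n)).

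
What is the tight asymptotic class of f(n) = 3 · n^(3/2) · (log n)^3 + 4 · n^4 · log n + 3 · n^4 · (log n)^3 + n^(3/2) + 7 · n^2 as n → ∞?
f(n) ∈ Θ(n^4 · (log n)^3)

Compare the terms by growth order. For large n, n^a · (log n)^b dominates n^a' · (log n)^b' iff a > a', or (a = a' and b > b'). Ranking the 5 terms shows the dominant one is 3 · n^4 · (log n)^3. Hence f(n) ∈ Θ(n^4 · (log n)^3).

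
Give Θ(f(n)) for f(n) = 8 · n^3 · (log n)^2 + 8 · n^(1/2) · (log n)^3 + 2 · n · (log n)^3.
f(n) ∈ Θ(n^3 · (log n)^2)

Compare the terms by growth order. For large n, n^a · (log n)^b dominates n^a' · (log n)^b' iff a > a', or (a = a' and b > b'). Ranking the 3 terms shows the dominant one is 8 · n^3 · (log n)^2. Hence f(n) ∈ Θ(n^3 · (log n)^2).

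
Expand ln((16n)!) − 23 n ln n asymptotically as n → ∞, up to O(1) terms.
ln((16n)!) − 23 n ln n = −7 n ln n + 16(ln 16 − 1) n + (1/2) ln(2π·16n) + O(1/n)

Stirling: ln((16n)!) = 16n ln(16n) − 16n + (1/2) ln(2π·16n) + O(1/n).
Expand 16n ln(16n) = 16n (ln n + ln 16) = 16n ln n + 16n ln 16.
Subtract 23n ln n: leading term is (16 − 23) n ln n = −7 n ln n. The next term is 16n ln 16 − 16n = 16(ln 16 − 1) n. Then the (1/2) ln(2π·16n) correction.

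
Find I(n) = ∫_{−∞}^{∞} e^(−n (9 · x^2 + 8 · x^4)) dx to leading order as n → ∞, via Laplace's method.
I(n) ~ sqrt(π/(9n))

φ(x) = 9 · x^2 + 8 · x^4 has its unique global minimum at x* = 0 (since φ'(x) = 18x + 32x^3 = 0 only at x = 0 for real x with both coefficients positive, and φ → ∞ as |x| → ∞). At x* = 0, φ(0) = 0 and φ''(0) = 18. Laplace's method then gives
  I(n) ~ sqrt(2π / (n · φ''(0))) · e^(−n φ(0)) = sqrt(2π / (18n)) = sqrt(π/(9n)).
The 8 · x^4 term contributes only at subleading order (an O(1/n) relative correction).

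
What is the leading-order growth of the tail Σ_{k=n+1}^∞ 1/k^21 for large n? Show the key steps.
Σ_{k>n} 1/k^21 ~ 1/(20 · n^20)

Compare to the integral: ∫_{n}^∞ x^(−21) dx = [−x^(−20)/20]_{n}^∞ = 1/((21−1)·n^20). Euler-Maclaurin then gives
  Σ_{k>n} 1/k^21 = ∫_{n}^∞ dx/x^21 − 1/(2·n^21) + O(1/n^22).
(Equivalently this is ζ(21) − Σ_{k≤n} 1/k^21.)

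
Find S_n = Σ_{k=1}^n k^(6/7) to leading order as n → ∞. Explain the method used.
S_n ~ (7/13) · n^(13/7)

Integral comparison: Σ_{k=1}^n k^(6/7) = ∫_0^n x^(6/7) dx + O(n^(6/7)). The integral is n^(1 + 6/7) / (1 + 6/7) = n^((6+7)/7) / ((6+7)/7) = (7/13) · n^(13/7).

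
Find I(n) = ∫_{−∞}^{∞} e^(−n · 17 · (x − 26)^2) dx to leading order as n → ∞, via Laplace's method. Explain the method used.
I(n) = sqrt(π/(17n))

Here φ(x) = 17 · (x − 26)^2 has its unique minimum at x* = 26 with φ(x*) = 0 and φ''(x*) = 34. Laplace's method gives
  I(n) ~ e^(−n φ(x*)) · sqrt(2π / (n · φ''(x*))) = sqrt(2π / (34n)) = sqrt(π/(17n)).
This is exact: substituting u = (x − 26)·sqrt(17n) gives I(n) = (1/sqrt(17n)) ∫_{−∞}^{∞} e^(−u^2) du = sqrt(π/(17n)).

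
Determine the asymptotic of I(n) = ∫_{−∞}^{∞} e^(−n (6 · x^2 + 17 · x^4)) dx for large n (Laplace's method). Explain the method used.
I(n) ~ sqrt(π/(6n))

φ(x) = 6 · x^2 + 17 · x^4 has its unique global minimum at x* = 0 (since φ'(x) = 12x + 68x^3 = 0 only at x = 0 for real x with both coefficients positive, and φ → ∞ as |x| → ∞). At x* = 0, φ(0) = 0 and φ''(0) = 12. Laplace's method then gives
  I(n) ~ sqrt(2π / (n · φ''(0))) · e^(−n φ(0)) = sqrt(2π / (12n)) = sqrt(π/(6n)).
The 17 · x^4 term contributes only at subleading order (an O(1/n) relative correction).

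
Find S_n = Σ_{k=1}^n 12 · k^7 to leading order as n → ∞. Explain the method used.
S_n ~ 3 · n^8 / 2

By integral comparison (Euler-Maclaurin), Σ_{k=1}^n 12 · k^7 = 12 · ∫_0^n x^7 dx + O(n^7) = 12 · n^8/8 = 3 · n^8 / 2 + O(n^7). (Equivalently, Faulhaber's formula gives the same leading term.)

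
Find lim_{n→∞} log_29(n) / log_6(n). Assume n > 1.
lim = ln(6) / ln(29) = log_29(6)

Change of base: log_29(n) = ln n / ln 29 and log_6(n) = ln n / ln 6. The ratio is (ln n / ln 29) · (ln 6 / ln n) = ln 6 / ln 29, a constant independent of n. So the limit is ln 6 / ln 29 = log_29(6).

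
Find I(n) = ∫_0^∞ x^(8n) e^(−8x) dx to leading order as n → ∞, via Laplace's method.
I(n) ~ (sqrt(2π·8n) / 8) · (8n/(8e))^(8n)

Write the integrand as exp(8n ln x − 8x) and set f(x) = 8n ln x − 8x. Then f'(x) = 8n/x − 8 = 0 at x* = 8n/8, and f''(x*) = −8n/x*^2 = −8^2/(8n). Laplace's method (interior maximum) gives
  I(n) ~ e^(f(x*)) · sqrt(2π / |f''(x*)|)
        = exp(8n ln(8n/8) − 8n) · sqrt(2π · 8n / 8^2)
        = (8n/8)^(8n) e^(−8n) · sqrt(2π·8n) / 8
        = (sqrt(2π·8n) / 8) · (8n/(8e))^(8n).
This matches Γ(8n+1)/8^(8n+1) with Stirling applied to Γ.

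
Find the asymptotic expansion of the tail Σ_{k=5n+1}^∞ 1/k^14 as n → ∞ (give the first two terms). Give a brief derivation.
Σ_{k>5n} 1/k^14 = 1/(13 · (5n)^13) − 1/(2 · (5n)^14) + O(1/(5n)^15)

Compare to the integral: ∫_{5n}^∞ x^(−14) dx = [−x^(−13)/13]_{5n}^∞ = 1/((14−1)·(5n)^13). The Euler-Maclaurin correction adds −f(5n)/2 = −1/(2·(5n)^14). Euler-Maclaurin then gives
  Σ_{k>5n} 1/k^14 = ∫_{5n}^∞ dx/x^14 − 1/(2·(5n)^14) + O(1/(5n)^15).
(Equivalently this is ζ(14) − Σ_{k≤5n} 1/k^14.)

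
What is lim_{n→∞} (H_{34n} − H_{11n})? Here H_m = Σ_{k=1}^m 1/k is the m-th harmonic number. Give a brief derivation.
lim = ln(34/11)

Euler-Maclaurin gives H_m = ln m + γ + 1/(2m) + O(1/m^2). The γ and O(1/m) terms cancel in the difference:
  H_{34n} − H_{11n} = ln(34n) − ln(11n) + O(1/n) = ln(34/11) + O(1/n).
Hence the limit is ln(34/11).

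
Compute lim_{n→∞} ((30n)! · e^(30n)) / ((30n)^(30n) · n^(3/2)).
lim = 0

Stirling: (30n)! ~ sqrt(2π·30n) · (30n/e)^(30n). Hence
  (30n)! · e^(30n) / (30n)^(30n) ~ sqrt(2π·30n).
Dividing by n^(3/2): sqrt(2π·30n) / n^(3/2) = sqrt(2π·30) · n^((1−3)/2), so the expression behaves like sqrt(2π·30) · n^((1−3)/2) → 0.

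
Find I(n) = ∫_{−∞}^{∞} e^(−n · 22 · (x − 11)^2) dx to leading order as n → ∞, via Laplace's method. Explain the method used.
I(n) = sqrt(π/(22n))

Here φ(x) = 22 · (x − 11)^2 has its unique minimum at x* = 11 with φ(x*) = 0 and φ''(x*) = 44. Laplace's method gives
  I(n) ~ e^(−n φ(x*)) · sqrt(2π / (n · φ''(x*))) = sqrt(2π / (44n)) = sqrt(π/(22n)).
This is exact: substituting u = (x − 11)·sqrt(22n) gives I(n) = (1/sqrt(22n)) ∫_{−∞}^{∞} e^(−u^2) du = sqrt(π/(22n)).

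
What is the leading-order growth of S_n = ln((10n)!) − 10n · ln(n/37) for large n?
S_n ~ 10n · (ln 370 − 1) + O(ln n)

Stirling: ln((10n)!) = 10n ln(10n) − 10n + O(ln n).
  S_n = 10n ln(10n) − 10n − 10n ln(n/37) + O(ln n)
      = 10n ln(10n) − 10n ln n + 10n ln 37 − 10n + O(ln n)
      = 10n ln 10 + 10n ln 37 − 10n + O(ln n)
      = 10n (ln 370 − 1) + O(ln n).
Numerically ln(370) − 1 ≈ 4.9135.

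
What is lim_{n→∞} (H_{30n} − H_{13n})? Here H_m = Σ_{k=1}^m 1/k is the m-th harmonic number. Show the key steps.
lim = ln(30/13)

Euler-Maclaurin gives H_m = ln m + γ + 1/(2m) + O(1/m^2). The γ and O(1/m) terms cancel in the difference:
  H_{30n} − H_{13n} = ln(30n) − ln(13n) + O(1/n) = ln(30/13) + O(1/n).
Hence the limit is ln(30/13).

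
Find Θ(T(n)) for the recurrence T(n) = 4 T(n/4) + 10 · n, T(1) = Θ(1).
T(n) = Θ(n log n)

log_4 4 = 1, and f(n) = 10 · n = Θ(n^(log_4 4)). This is Case 2 of the master theorem: T(n) = Θ(f(n) · log n) = Θ(n log n).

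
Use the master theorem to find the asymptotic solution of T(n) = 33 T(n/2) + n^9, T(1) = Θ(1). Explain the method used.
T(n) = Θ(n^9)

log_2 33 ≈ 5.044. f(n) = n^9 dominates n^(log_2 33) since 9 > 5.044, and the regularity condition a·f(n/b) = 33·(n/2)^9 = (33/512)·n^9 ≤ c·f(n) holds with c = 33/512 ≈ 0.0645 < 1. So this is Case 3: T(n) = Θ(f(n)) = Θ(n^9).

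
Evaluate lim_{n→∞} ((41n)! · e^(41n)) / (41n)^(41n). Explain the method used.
lim = ∞

Stirling: (41n)! ~ sqrt(2π·41n) · (41n/e)^(41n). Hence
  (41n)! · e^(41n) / (41n)^(41n) ~ sqrt(2π·41n) = sqrt(2π·41) · sqrt(n) → ∞.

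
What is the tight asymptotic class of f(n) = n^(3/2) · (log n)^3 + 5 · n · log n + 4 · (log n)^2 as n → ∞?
f(n) ∈ Θ(n^(3/2) · (log n)^3)

Compare the terms by growth order. For large n, n^a · (log n)^b dominates n^a' · (log n)^b' iff a > a', or (a = a' and b > b'). Ranking the 3 terms shows the dominant one is n^(3/2) · (log n)^3. Hence f(n) ∈ Θ(n^(3/2) · (log n)^3).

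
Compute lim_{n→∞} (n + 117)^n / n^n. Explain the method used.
lim = e^117

Rewrite as (1 + 117/n)^(n). By the standard limit (1 + x/n)^n → e^x, we have (1 + 117/n)^n → e^117, and raising to the 1st power gives e^117.
More precisely, ln[(1 + 117/n)^(n)] = n · ln(1 + 117/n) = n · (117/n + O(1/n^2)) = 117 + O(1/n) → 117.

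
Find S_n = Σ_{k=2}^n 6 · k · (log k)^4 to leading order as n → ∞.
S_n ~ 3 · n^2 · (log n)^4

By integral comparison, S_n = ∫_1^n 6 · x · (log x)^4 dx + O(n · (log n)^4). For the integral, the leading term of ∫_1^n x^1 (log x)^4 dx is n^2/2 · (log n)^4 (by repeated integration by parts; each step lowers the log-exponent and produces a relatively O(1/log n) correction). Hence S_n ~ 3 · n^2 · (log n)^4.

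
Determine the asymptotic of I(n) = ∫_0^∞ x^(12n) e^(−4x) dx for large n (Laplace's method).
I(n) ~ (sqrt(2π·12n) / 4) · (12n/(4e))^(12n)

Write the integrand as exp(12n ln x − 4x) and set f(x) = 12n ln x − 4x. Then f'(x) = 12n/x − 4 = 0 at x* = 12n/4, and f''(x*) = −12n/x*^2 = −4^2/(12n). Laplace's method (interior maximum) gives
  I(n) ~ e^(f(x*)) · sqrt(2π / |f''(x*)|)
        = exp(12n ln(12n/4) − 12n) · sqrt(2π · 12n / 4^2)
        = (12n/4)^(12n) e^(−12n) · sqrt(2π·12n) / 4
        = (sqrt(2π·12n) / 4) · (12n/(4e))^(12n).
This matches Γ(12n+1)/4^(12n+1) with Stirling applied to Γ.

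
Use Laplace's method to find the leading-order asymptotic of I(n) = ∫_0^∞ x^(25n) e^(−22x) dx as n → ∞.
I(n) ~ (sqrt(2π·25n) / 22) · (25n/(22e))^(25n)

Write the integrand as exp(25n ln x − 22x) and set f(x) = 25n ln x − 22x. Then f'(x) = 25n/x − 22 = 0 at x* = 25n/22, and f''(x*) = −25n/x*^2 = −22^2/(25n). Laplace's method (interior maximum) gives
  I(n) ~ e^(f(x*)) · sqrt(2π / |f''(x*)|)
        = exp(25n ln(25n/22) − 25n) · sqrt(2π · 25n / 22^2)
        = (25n/22)^(25n) e^(−25n) · sqrt(2π·25n) / 22
        = (sqrt(2π·25n) / 22) · (25n/(22e))^(25n).
This matches Γ(25n+1)/22^(25n+1) with Stirling applied to Γ.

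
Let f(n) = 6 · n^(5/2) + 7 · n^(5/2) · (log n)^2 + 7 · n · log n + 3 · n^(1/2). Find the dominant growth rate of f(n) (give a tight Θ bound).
f(n) ∈ Θ(n^(5/2) · (log n)^2)

Compare the terms by growth order. For large n, n^a · (log n)^b dominates n^a' · (log n)^b' iff a > a', or (a = a' and b > b'). Ranking the 4 terms shows the dominant one is 7 · n^(5/2) · (log n)^2. Hence f(n) ∈ Θ(n^(5/2) · (log n)^2).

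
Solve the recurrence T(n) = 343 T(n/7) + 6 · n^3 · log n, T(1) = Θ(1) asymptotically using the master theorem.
T(n) = Θ(n^3 · (log n)^2)

Here log_7 343 = 3 and f(n) = 6 · n^3 · log n = Θ(n^(log_7 343) · (log n)^1). This is the extended Case 2 of the master theorem (f matches the critical exponent up to log factors), giving T(n) = Θ(n^(log_7 343) · (log n)^(1+1)) = Θ(n^3 · (log n)^2).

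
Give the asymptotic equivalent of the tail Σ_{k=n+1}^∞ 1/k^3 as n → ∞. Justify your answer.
Σ_{k>n} 1/k^3 ~ 1/(2 · n^2)

Compare to the integral: ∫_{n}^∞ x^(−3) dx = [−x^(−2)/2]_{n}^∞ = 1/((3−1)·n^2). Euler-Maclaurin then gives
  Σ_{k>n} 1/k^3 = ∫_{n}^∞ dx/x^3 − 1/(2·n^3) + O(1/n^4).
(Equivalently this is ζ(3) − Σ_{k≤n} 1/k^3.)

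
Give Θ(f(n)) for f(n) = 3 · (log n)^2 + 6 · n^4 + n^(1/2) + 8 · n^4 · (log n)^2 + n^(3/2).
f(n) ∈ Θ(n^4 · (log n)^2)

Compare the terms by growth order. For large n, n^a · (log n)^b dominates n^a' · (log n)^b' iff a > a', or (a = a' and b > b'). Ranking the 5 terms shows the dominant one is 8 · n^4 · (log n)^2. Hence f(n) ∈ Θ(n^4 · (log n)^2).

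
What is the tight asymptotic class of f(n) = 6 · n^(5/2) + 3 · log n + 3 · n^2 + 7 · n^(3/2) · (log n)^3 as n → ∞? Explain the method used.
f(n) ∈ Θ(n^(5/2))

Compare the terms by growth order. For large n, n^a · (log n)^b dominates n^a' · (log n)^b' iff a > a', or (a = a' and b > b'). Ranking the 4 terms shows the dominant one is 6 · n^(5/2). Hence f(n) ∈ Θ(n^(5/2)).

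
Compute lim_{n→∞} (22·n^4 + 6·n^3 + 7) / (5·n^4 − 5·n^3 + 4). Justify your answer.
lim = 22/5

For large n the leading n^4 terms dominate both numerator and denominator. Dividing top and bottom by n^4, every other term tends to 0, leaving 22/5.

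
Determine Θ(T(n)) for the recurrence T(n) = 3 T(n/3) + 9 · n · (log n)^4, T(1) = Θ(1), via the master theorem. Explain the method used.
T(n) = Θ(n · (log n)^5)

Here log_3 3 = 1 and f(n) = 9 · n · (log n)^4 = Θ(n^(log_3 3) · (log n)^4). This is the extended Case 2 of the master theorem (f matches the critical exponent up to log factors), giving T(n) = Θ(n^(log_3 3) · (log n)^(4+1)) = Θ(n · (log n)^5).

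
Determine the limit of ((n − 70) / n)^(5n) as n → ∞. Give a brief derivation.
lim = e^(−350)

Rewrite as (1 − 70/n)^(5n). By the standard limit (1 + x/n)^n → e^x, we have (1 − 70/n)^n → e^(−70), and raising to the 5th power gives e^(−350).
More precisely, ln[(1 − 70/n)^(5n)] = 5n · ln(1 − 70/n) = 5n · (-70/n + O(1/n^2)) = -350 + O(1/n) → -350.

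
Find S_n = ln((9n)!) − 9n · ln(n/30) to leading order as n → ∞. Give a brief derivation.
S_n ~ 9n · (ln 270 − 1) + O(ln n)

Stirling: ln((9n)!) = 9n ln(9n) − 9n + O(ln n).
  S_n = 9n ln(9n) − 9n − 9n ln(n/30) + O(ln n)
      = 9n ln(9n) − 9n ln n + 9n ln 30 − 9n + O(ln n)
      = 9n ln 9 + 9n ln 30 − 9n + O(ln n)
      = 9n (ln 270 − 1) + O(ln n).
Numerically ln(270) − 1 ≈ 4.5984.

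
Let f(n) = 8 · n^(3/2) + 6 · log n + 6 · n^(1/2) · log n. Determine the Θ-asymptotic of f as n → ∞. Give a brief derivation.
f(n) ∈ Θ(n^(3/2))

Compare the terms by growth order. For large n, n^a · (log n)^b dominates n^a' · (log n)^b' iff a > a', or (a = a' and b > b'). Ranking the 3 terms shows the dominant one is 8 · n^(3/2). Hence f(n) ∈ Θ(n^(3/2)).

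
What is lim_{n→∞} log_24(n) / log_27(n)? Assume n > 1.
lim = ln(27) / ln(24) = log_24(27)

Change of base: log_24(n) = ln n / ln 24 and log_27(n) = ln n / ln 27. The ratio is (ln n / ln 24) · (ln 27 / ln n) = ln 27 / ln 24, a constant independent of n. So the limit is ln 27 / ln 24 = log_24(27).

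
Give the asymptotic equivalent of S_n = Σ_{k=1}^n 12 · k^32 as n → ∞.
S_n ~ 4 · n^33 / 11

By integral comparison (Euler-Maclaurin), Σ_{k=1}^n 12 · k^32 = 12 · ∫_0^n x^32 dx + O(n^32) = 12 · n^33/33 = 4 · n^33 / 11 + O(n^32). (Equivalently, Faulhaber's formula gives the same leading term.)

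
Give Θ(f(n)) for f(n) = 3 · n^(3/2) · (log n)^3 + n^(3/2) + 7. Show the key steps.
f(n) ∈ Θ(n^(3/2) · (log n)^3)

Compare the terms by growth order. For large n, n^a · (log n)^b dominates n^a' · (log n)^b' iff a > a', or (a = a' and b > b'). Ranking the 3 terms shows the dominant one is 3 · n^(3/2) · (log n)^3. Hence f(n) ∈ Θ(n^(3/2) · (log n)^3).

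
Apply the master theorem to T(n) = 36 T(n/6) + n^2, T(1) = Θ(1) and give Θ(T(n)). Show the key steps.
T(n) = Θ(n^2 log n)

log_6 36 = 2, and f(n) = n^2 = Θ(n^(log_6 36)). This is Case 2 of the master theorem: T(n) = Θ(f(n) · log n) = Θ(n^2 log n).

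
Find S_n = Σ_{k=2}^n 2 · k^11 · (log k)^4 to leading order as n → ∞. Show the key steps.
S_n ~ n^12 · (log n)^4 / 6

By integral comparison, S_n = ∫_1^n 2 · x^11 · (log x)^4 dx + O(n^11 · (log n)^4). For the integral, the leading term of ∫_1^n x^11 (log x)^4 dx is n^12/12 · (log n)^4 (by repeated integration by parts; each step lowers the log-exponent and produces a relatively O(1/log n) correction). Hence S_n ~ n^12 · (log n)^4 / 6.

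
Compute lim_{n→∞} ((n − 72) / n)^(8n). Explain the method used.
lim = e^(−576)

Rewrite as (1 − 72/n)^(8n). By the standard limit (1 + x/n)^n → e^x, we have (1 − 72/n)^n → e^(−72), and raising to the 8th power gives e^(−576).
More precisely, ln[(1 − 72/n)^(8n)] = 8n · ln(1 − 72/n) = 8n · (-72/n + O(1/n^2)) = -576 + O(1/n) → -576.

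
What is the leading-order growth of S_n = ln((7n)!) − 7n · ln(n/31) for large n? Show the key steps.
S_n ~ 7n · (ln 217 − 1) + O(ln n)

Stirling: ln((7n)!) = 7n ln(7n) − 7n + O(ln n).
  S_n = 7n ln(7n) − 7n − 7n ln(n/31) + O(ln n)
      = 7n ln(7n) − 7n ln n + 7n ln 31 − 7n + O(ln n)
      = 7n ln 7 + 7n ln 31 − 7n + O(ln n)
      = 7n (ln 217 − 1) + O(ln n).
Numerically ln(217) − 1 ≈ 4.3799.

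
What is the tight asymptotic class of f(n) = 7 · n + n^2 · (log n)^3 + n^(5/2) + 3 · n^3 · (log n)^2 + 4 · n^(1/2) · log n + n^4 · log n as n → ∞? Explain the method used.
f(n) ∈ Θ(n^4 · log n)

Compare the terms by growth order. For large n, n^a · (log n)^b dominates n^a' · (log n)^b' iff a > a', or (a = a' and b > b'). Ranking the 6 terms shows the dominant one is n^4 · log n. Hence f(n) ∈ Θ(n^4 · log n).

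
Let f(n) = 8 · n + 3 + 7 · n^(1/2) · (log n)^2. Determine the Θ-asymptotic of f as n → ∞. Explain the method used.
f(n) ∈ Θ(n)

Compare the terms by growth order. For large n, n^a · (log n)^b dominates n^a' · (log n)^b' iff a > a', or (a = a' and b > b'). Ranking the 3 terms shows the dominant one is 8 · n. Hence f(n) ∈ Θ(n).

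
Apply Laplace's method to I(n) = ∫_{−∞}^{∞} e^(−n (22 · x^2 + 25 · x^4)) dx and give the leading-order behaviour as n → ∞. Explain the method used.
I(n) ~ sqrt(π/(22n))

φ(x) = 22 · x^2 + 25 · x^4 has its unique global minimum at x* = 0 (since φ'(x) = 44x + 100x^3 = 0 only at x = 0 for real x with both coefficients positive, and φ → ∞ as |x| → ∞). At x* = 0, φ(0) = 0 and φ''(0) = 44. Laplace's method then gives
  I(n) ~ sqrt(2π / (n · φ''(0))) · e^(−n φ(0)) = sqrt(2π / (44n)) = sqrt(π/(22n)).
The 25 · x^4 term contributes only at subleading order (an O(1/n) relative correction).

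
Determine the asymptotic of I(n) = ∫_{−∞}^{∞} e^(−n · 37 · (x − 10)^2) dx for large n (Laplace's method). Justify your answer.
I(n) = sqrt(π/(37n))

Here φ(x) = 37 · (x − 10)^2 has its unique minimum at x* = 10 with φ(x*) = 0 and φ''(x*) = 74. Laplace's method gives
  I(n) ~ e^(−n φ(x*)) · sqrt(2π / (n · φ''(x*))) = sqrt(2π / (74n)) = sqrt(π/(37n)).
This is exact: substituting u = (x − 10)·sqrt(37n) gives I(n) = (1/sqrt(37n)) ∫_{−∞}^{∞} e^(−u^2) du = sqrt(π/(37n)).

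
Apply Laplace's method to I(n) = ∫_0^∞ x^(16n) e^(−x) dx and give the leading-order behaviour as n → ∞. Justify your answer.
I(n) ~ sqrt(2π·16n) · (16n/e)^(16n)

Write the integrand as exp(16n ln x − x) and set f(x) = 16n ln x − x. Then f'(x) = 16n/x − 1 = 0 at x* = 16n, and f''(x*) = −16n/x*^2 = −1/(16n). Laplace's method (interior maximum) gives
  I(n) ~ e^(f(x*)) · sqrt(2π / |f''(x*)|)
        = exp(16n ln(16n) − 16n) · sqrt(2π · 16n)
        = (16n)^(16n) e^(−16n) · sqrt(2π·16n)
        = sqrt(2π·16n) · (16n/e)^(16n).
This matches Γ(16n+1) with Stirling applied to Γ.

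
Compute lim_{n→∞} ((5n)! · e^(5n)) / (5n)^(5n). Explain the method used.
lim = ∞

Stirling: (5n)! ~ sqrt(2π·5n) · (5n/e)^(5n). Hence
  (5n)! · e^(5n) / (5n)^(5n) ~ sqrt(2π·5n) = sqrt(2π·5) · sqrt(n) → ∞.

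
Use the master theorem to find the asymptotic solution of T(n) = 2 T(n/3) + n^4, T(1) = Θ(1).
T(n) = Θ(n^4)

log_3 2 ≈ 0.631. f(n) = n^4 dominates n^(log_3 2) since 4 > 0.631, and the regularity condition a·f(n/b) = 2·(n/3)^4 = (2/81)·n^4 ≤ c·f(n) holds with c = 2/81 ≈ 0.0247 < 1. So this is Case 3: T(n) = Θ(f(n)) = Θ(n^4).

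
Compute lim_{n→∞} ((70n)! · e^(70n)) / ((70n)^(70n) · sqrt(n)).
lim = sqrt(2π·70)

Stirling: (70n)! ~ sqrt(2π·70n) · (70n/e)^(70n). Hence
  (70n)! · e^(70n) / (70n)^(70n) ~ sqrt(2π·70n).
Dividing by sqrt(n): sqrt(2π·70n) / sqrt(n) = sqrt(2π·70) · n^((1−1)/2), so the limit is sqrt(2π·70).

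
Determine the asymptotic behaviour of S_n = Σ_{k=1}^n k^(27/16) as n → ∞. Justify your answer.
S_n ~ (16/43) · n^(43/16)

Integral comparison: Σ_{k=1}^n k^(27/16) = ∫_0^n x^(27/16) dx + O(n^(27/16)). The integral is n^(1 + 27/16) / (1 + 27/16) = n^((27+16)/16) / ((27+16)/16) = (16/43) · n^(43/16).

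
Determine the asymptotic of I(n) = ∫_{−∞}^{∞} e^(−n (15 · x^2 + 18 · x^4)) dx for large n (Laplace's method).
I(n) ~ sqrt(π/(15n))

φ(x) = 15 · x^2 + 18 · x^4 has its unique global minimum at x* = 0 (since φ'(x) = 30x + 72x^3 = 0 only at x = 0 for real x with both coefficients positive, and φ → ∞ as |x| → ∞). At x* = 0, φ(0) = 0 and φ''(0) = 30. Laplace's method then gives
  I(n) ~ sqrt(2π / (n · φ''(0))) · e^(−n φ(0)) = sqrt(2π / (30n)) = sqrt(π/(15n)).
The 18 · x^4 term contributes only at subleading order (an O(1/n) relative correction).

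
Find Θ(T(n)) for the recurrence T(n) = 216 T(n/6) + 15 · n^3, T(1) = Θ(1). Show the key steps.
T(n) = Θ(n^3 log n)

log_6 216 = 3, and f(n) = 15 · n^3 = Θ(n^(log_6 216)). This is Case 2 of the master theorem: T(n) = Θ(f(n) · log n) = Θ(n^3 log n).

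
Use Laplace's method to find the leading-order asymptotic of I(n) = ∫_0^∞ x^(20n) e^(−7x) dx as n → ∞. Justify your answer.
I(n) ~ (sqrt(2π·20n) / 7) · (20n/(7e))^(20n)

Write the integrand as exp(20n ln x − 7x) and set f(x) = 20n ln x − 7x. Then f'(x) = 20n/x − 7 = 0 at x* = 20n/7, and f''(x*) = −20n/x*^2 = −7^2/(20n). Laplace's method (interior maximum) gives
  I(n) ~ e^(f(x*)) · sqrt(2π / |f''(x*)|)
        = exp(20n ln(20n/7) − 20n) · sqrt(2π · 20n / 7^2)
        = (20n/7)^(20n) e^(−20n) · sqrt(2π·20n) / 7
        = (sqrt(2π·20n) / 7) · (20n/(7e))^(20n).
This matches Γ(20n+1)/7^(20n+1) with Stirling applied to Γ.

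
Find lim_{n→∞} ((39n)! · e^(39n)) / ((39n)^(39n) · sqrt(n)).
lim = sqrt(2π·39)

Stirling: (39n)! ~ sqrt(2π·39n) · (39n/e)^(39n). Hence
  (39n)! · e^(39n) / (39n)^(39n) ~ sqrt(2π·39n).
Dividing by sqrt(n): sqrt(2π·39n) / sqrt(n) = sqrt(2π·39) · n^((1−1)/2), so the limit is sqrt(2π·39).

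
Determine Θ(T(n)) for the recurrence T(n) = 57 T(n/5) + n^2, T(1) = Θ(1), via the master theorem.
T(n) = Θ(n^(log_5 57))

Master theorem: compare f(n) = n^2 to n^(log_5 57) where log_5 57 ≈ 2.512. Since 2 < log_5 57, we have f(n) = O(n^(log_5 57 − ε)) for some ε > 0 — Case 1. Hence T(n) = Θ(n^(log_5 57)).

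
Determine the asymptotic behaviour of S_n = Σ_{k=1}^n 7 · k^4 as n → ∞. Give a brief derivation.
S_n ~ 7 · n^5 / 5

By integral comparison (Euler-Maclaurin), Σ_{k=1}^n 7 · k^4 = 7 · ∫_0^n x^4 dx + O(n^4) = 7 · n^5/5 + O(n^4). (Equivalently, Faulhaber's formula gives the same leading term.)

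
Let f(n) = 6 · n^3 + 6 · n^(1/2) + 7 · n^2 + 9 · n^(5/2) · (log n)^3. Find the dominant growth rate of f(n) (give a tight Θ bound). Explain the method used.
f(n) ∈ Θ(n^3)

Compare the terms by growth order. For large n, n^a · (log n)^b dominates n^a' · (log n)^b' iff a > a', or (a = a' and b > b'). Ranking the 4 terms shows the dominant one is 6 · n^3. Hence f(n) ∈ Θ(n^3).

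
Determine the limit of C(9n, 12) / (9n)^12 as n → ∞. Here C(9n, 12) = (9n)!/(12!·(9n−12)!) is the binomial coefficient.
lim = 1/12! = 1/479001600

With N = 9n → ∞: C(N, 12) / N^12 = [N(N−1)…(N−11)] / (12! · N^12) = (1/12!) · 1 · (1 − 1/(9n)) · … · (1 − 11/(9n)). Each factor → 1 as N → ∞, so the limit is 1/12! = 1/479001600.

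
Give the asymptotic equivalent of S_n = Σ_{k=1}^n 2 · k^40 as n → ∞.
S_n ~ 2 · n^41 / 41

By integral comparison (Euler-Maclaurin), Σ_{k=1}^n 2 · k^40 = 2 · ∫_0^n x^40 dx + O(n^40) = 2 · n^41/41 + O(n^40). (Equivalently, Faulhaber's formula gives the same leading term.)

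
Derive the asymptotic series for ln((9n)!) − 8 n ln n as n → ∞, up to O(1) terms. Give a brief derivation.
ln((9n)!) − 8 n ln n = n ln n + 9(ln 9 − 1) n + (1/2) ln(2π·9n) + O(1/n)

Stirling: ln((9n)!) = 9n ln(9n) − 9n + (1/2) ln(2π·9n) + O(1/n).
Expand 9n ln(9n) = 9n (ln n + ln 9) = 9n ln n + 9n ln 9.
Subtract 8n ln n: leading term is (9 − 8) n ln n = n ln n. The next term is 9n ln 9 − 9n = 9(ln 9 − 1) n. Then the (1/2) ln(2π·9n) correction.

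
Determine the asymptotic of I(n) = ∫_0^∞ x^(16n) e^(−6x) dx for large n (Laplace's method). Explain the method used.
I(n) ~ (sqrt(2π·16n) / 6) · (16n/(6e))^(16n)

Write the integrand as exp(16n ln x − 6x) and set f(x) = 16n ln x − 6x. Then f'(x) = 16n/x − 6 = 0 at x* = 16n/6, and f''(x*) = −16n/x*^2 = −6^2/(16n). Laplace's method (interior maximum) gives
  I(n) ~ e^(f(x*)) · sqrt(2π / |f''(x*)|)
        = exp(16n ln(16n/6) − 16n) · sqrt(2π · 16n / 6^2)
        = (16n/6)^(16n) e^(−16n) · sqrt(2π·16n) / 6
        = (sqrt(2π·16n) / 6) · (16n/(6e))^(16n).
This matches Γ(16n+1)/6^(16n+1) with Stirling applied to Γ.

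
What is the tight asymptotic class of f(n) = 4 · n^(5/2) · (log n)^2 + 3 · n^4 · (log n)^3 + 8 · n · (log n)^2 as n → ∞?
f(n) ∈ Θ(n^4 · (log n)^3)

Compare the terms by growth order. For large n, n^a · (log n)^b dominates n^a' · (log n)^b' iff a > a', or (a = a' and b > b'). Ranking the 3 terms shows the dominant one is 3 · n^4 · (log n)^3. Hence f(n) ∈ Θ(n^4 · (log n)^3).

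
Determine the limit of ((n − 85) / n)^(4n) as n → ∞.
lim = e^(−340)

Rewrite as (1 − 85/n)^(4n). By the standard limit (1 + x/n)^n → e^x, we have (1 − 85/n)^n → e^(−85), and raising to the 4th power gives e^(−340).
More precisely, ln[(1 − 85/n)^(4n)] = 4n · ln(1 − 85/n) = 4n · (-85/n + O(1/n^2)) = -340 + O(1/n) → -340.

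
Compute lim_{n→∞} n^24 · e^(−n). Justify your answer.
lim = 0

Exponentials with base > 1 dominate every fixed polynomial: for any fixed c, n^c / e^n → 0 as n → ∞ (e.g. by the ratio test, or since e^n grows faster than any power of n). Hence n^24 · e^(−n) = n^24 / e^n → 0.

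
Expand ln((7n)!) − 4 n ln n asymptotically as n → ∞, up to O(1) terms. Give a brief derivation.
ln((7n)!) − 4 n ln n = 3 n ln n + 7(ln 7 − 1) n + (1/2) ln(2π·7n) + O(1/n)

Stirling: ln((7n)!) = 7n ln(7n) − 7n + (1/2) ln(2π·7n) + O(1/n).
Expand 7n ln(7n) = 7n (ln n + ln 7) = 7n ln n + 7n ln 7.
Subtract 4n ln n: leading term is (7 − 4) n ln n = 3 n ln n. The next term is 7n ln 7 − 7n = 7(ln 7 − 1) n. Then the (1/2) ln(2π·7n) correction.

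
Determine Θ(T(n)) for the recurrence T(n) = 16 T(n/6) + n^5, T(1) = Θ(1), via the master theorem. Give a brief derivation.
T(n) = Θ(n^5)

log_6 16 ≈ 1.547. f(n) = n^5 dominates n^(log_6 16) since 5 > 1.547, and the regularity condition a·f(n/b) = 16·(n/6)^5 = (16/7776)·n^5 ≤ c·f(n) holds with c = 16/7776 ≈ 0.00206 < 1. So this is Case 3: T(n) = Θ(f(n)) = Θ(n^5).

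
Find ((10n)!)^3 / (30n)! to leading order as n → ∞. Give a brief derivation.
((10n)!)^3/(30n)! ~ ((2π·10n)^(2/2) / sqrt(3)) · 3^(−3·10n)  →  0

Write N = 10n. Stirling: N! ~ sqrt(2π N)(N/e)^N and (3N)! ~ sqrt(2π·3N)·(3N/e)^(3N).
  (N!)^3/(3N)! ~ (2π N)^(3/2) (N/e)^(3N) / [sqrt(2π·3N) (3N/e)^(3N)]
     = (2π N)^(3/2) / sqrt(2π·3N) · (N/(3N))^(3N)
     = (2π N)^((3−1)/2) / sqrt(3) · 3^(−3N).
Since 3^3 > 1, the factor 3^(−3N) decays exponentially, so the ratio → 0. Substituting N = 10n gives the stated form.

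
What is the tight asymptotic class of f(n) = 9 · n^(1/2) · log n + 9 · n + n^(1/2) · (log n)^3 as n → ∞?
f(n) ∈ Θ(n)

Compare the terms by growth order. For large n, n^a · (log n)^b dominates n^a' · (log n)^b' iff a > a', or (a = a' and b > b'). Ranking the 3 terms shows the dominant one is 9 · n. Hence f(n) ∈ Θ(n).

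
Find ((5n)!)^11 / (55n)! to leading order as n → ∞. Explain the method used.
((5n)!)^11/(55n)! ~ ((2π·5n)^(10/2) / sqrt(11)) · 11^(−11·5n)  →  0

Write N = 5n. Stirling: N! ~ sqrt(2π N)(N/e)^N and (11N)! ~ sqrt(2π·11N)·(11N/e)^(11N).
  (N!)^11/(11N)! ~ (2π N)^(11/2) (N/e)^(11N) / [sqrt(2π·11N) (11N/e)^(11N)]
     = (2π N)^(11/2) / sqrt(2π·11N) · (N/(11N))^(11N)
     = (2π N)^((11−1)/2) / sqrt(11) · 11^(−11N).
Since 11^11 > 1, the factor 11^(−11N) decays exponentially, so the ratio → 0. Substituting N = 5n gives the stated form.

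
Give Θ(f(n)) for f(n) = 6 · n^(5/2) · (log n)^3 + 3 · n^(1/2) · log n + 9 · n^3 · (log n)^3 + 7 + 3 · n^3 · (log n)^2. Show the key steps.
f(n) ∈ Θ(n^3 · (log n)^3)

Compare the terms by growth order. For large n, n^a · (log n)^b dominates n^a' · (log n)^b' iff a > a', or (a = a' and b > b'). Ranking the 5 terms shows the dominant one is 9 · n^3 · (log n)^3. Hence f(n) ∈ Θ(n^3 · (log n)^3).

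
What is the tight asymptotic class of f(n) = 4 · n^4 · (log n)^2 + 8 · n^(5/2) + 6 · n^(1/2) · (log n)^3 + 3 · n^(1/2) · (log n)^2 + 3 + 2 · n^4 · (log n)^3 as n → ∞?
f(n) ∈ Θ(n^4 · (log n)^3)

Compare the terms by growth order. For large n, n^a · (log n)^b dominates n^a' · (log n)^b' iff a > a', or (a = a' and b > b'). Ranking the 6 terms shows the dominant one is 2 · n^4 · (log n)^3. Hence f(n) ∈ Θ(n^4 · (log n)^3).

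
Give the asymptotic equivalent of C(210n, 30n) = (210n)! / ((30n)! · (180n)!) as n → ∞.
C(210n, 30n) ~ (823543/46656)^(30n) · sqrt(7/(12π·30n))

Write N = 30n. Apply Stirling to each factorial:
  (7N)! ~ sqrt(2π·7N) · (7N/e)^(7N),
  N! ~ sqrt(2π N) · (N/e)^N,
  (6N)! ~ sqrt(2π·6N) · (6N/e)^(6N).
The exponential factors combine to (7N)^(7N) / (N^N · (6N)^(6N)) = 7^(7N)/6^(6N) = (7^7/6^6)^N = (823543/46656)^N.
The square-root prefactors combine to sqrt(2π·7N) / (sqrt(2π N)·sqrt(2π·6N)) = sqrt(7 / (2π·6·N)) = sqrt(7/(12π·30n)).
Substituting N = 30n: C(210n, 30n) ~ (823543/46656)^(30n) · sqrt(7/(12π·30n)).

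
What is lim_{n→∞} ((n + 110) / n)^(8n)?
lim = e^880

Rewrite as (1 + 110/n)^(8n). By the standard limit (1 + x/n)^n → e^x, we have (1 + 110/n)^n → e^110, and raising to the 8th power gives e^880.
More precisely, ln[(1 + 110/n)^(8n)] = 8n · ln(1 + 110/n) = 8n · (110/n + O(1/n^2)) = 880 + O(1/n) → 880.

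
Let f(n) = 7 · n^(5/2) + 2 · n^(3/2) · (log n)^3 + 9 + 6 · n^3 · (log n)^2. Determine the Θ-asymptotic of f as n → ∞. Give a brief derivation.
f(n) ∈ Θ(n^3 · (log n)^2)

Compare the terms by growth order. For large n, n^a · (log n)^b dominates n^a' · (log n)^b' iff a > a', or (a = a' and b > b'). Ranking the 4 terms shows the dominant one is 6 · n^3 · (log n)^2. Hence f(n) ∈ Θ(n^3 · (log n)^2).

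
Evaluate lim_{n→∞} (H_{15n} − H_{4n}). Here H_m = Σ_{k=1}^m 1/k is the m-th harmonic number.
lim = ln(15/4)

Euler-Maclaurin gives H_m = ln m + γ + 1/(2m) + O(1/m^2). The γ and O(1/m) terms cancel in the difference:
  H_{15n} − H_{4n} = ln(15n) − ln(4n) + O(1/n) = ln(15/4) + O(1/n).
Hence the limit is ln(15/4).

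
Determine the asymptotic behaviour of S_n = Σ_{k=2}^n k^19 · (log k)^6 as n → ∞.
S_n ~ n^20 · (log n)^6 / 20

By integral comparison, S_n = ∫_1^n x^19 · (log x)^6 dx + O(n^19 · (log n)^6). For the integral, the leading term of ∫_1^n x^19 (log x)^6 dx is n^20/20 · (log n)^6 (by repeated integration by parts; each step lowers the log-exponent and produces a relatively O(1/log n) correction). Hence S_n ~ n^20 · (log n)^6 / 20.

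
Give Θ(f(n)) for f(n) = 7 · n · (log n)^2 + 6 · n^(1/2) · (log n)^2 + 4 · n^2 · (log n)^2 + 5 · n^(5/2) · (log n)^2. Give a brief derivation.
f(n) ∈ Θ(n^(5/2) · (log n)^2)

Compare the terms by growth order. For large n, n^a · (log n)^b dominates n^a' · (log n)^b' iff a > a', or (a = a' and b > b'). Ranking the 4 terms shows the dominant one is 5 · n^(5/2) · (log n)^2. Hence f(n) ∈ Θ(n^(5/2) · (log n)^2).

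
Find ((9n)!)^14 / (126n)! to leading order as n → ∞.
((9n)!)^14/(126n)! ~ ((2π·9n)^(13/2) / sqrt(14)) · 14^(−14·9n)  →  0

Write N = 9n. Stirling: N! ~ sqrt(2π N)(N/e)^N and (14N)! ~ sqrt(2π·14N)·(14N/e)^(14N).
  (N!)^14/(14N)! ~ (2π N)^(14/2) (N/e)^(14N) / [sqrt(2π·14N) (14N/e)^(14N)]
     = (2π N)^(14/2) / sqrt(2π·14N) · (N/(14N))^(14N)
     = (2π N)^((14−1)/2) / sqrt(14) · 14^(−14N).
Since 14^14 > 1, the factor 14^(−14N) decays exponentially, so the ratio → 0. Substituting N = 9n gives the stated form.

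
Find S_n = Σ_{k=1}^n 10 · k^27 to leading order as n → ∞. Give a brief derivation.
S_n ~ 5 · n^28 / 14

By integral comparison (Euler-Maclaurin), Σ_{k=1}^n 10 · k^27 = 10 · ∫_0^n x^27 dx + O(n^27) = 10 · n^28/28 = 5 · n^28 / 14 + O(n^27). (Equivalently, Faulhaber's formula gives the same leading term.)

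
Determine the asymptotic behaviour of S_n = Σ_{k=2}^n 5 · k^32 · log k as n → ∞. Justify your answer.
S_n ~ 5 · n^33 log n / 33 − 5 · n^33 / 1089

By integral comparison, S_n = ∫_1^n 5 · x^32 · log x dx + O(n^32 · log n). For the integral, ∫ x^32 log x dx = n^33 log n / 33 − n^33/1089 (integration by parts). Hence S_n ~ 5 · n^33 log n / 33 − 5 · n^33 / 1089.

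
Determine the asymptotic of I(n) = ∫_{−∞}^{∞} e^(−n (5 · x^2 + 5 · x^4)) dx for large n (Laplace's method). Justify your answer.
I(n) ~ sqrt(π/(5n))

φ(x) = 5 · x^2 + 5 · x^4 has its unique global minimum at x* = 0 (since φ'(x) = 10x + 20x^3 = 0 only at x = 0 for real x with both coefficients positive, and φ → ∞ as |x| → ∞). At x* = 0, φ(0) = 0 and φ''(0) = 10. Laplace's method then gives
  I(n) ~ sqrt(2π / (n · φ''(0))) · e^(−n φ(0)) = sqrt(2π / (10n)) = sqrt(π/(5n)).
The 5 · x^4 term contributes only at subleading order (an O(1/n) relative correction).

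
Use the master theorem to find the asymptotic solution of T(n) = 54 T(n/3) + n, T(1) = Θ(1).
T(n) = Θ(n^(log_3 54))

Master theorem: compare f(n) = n to n^(log_3 54) where log_3 54 ≈ 3.631. Since 1 < log_3 54, we have f(n) = O(n^(log_3 54 − ε)) for some ε > 0 — Case 1. Hence T(n) = Θ(n^(log_3 54)).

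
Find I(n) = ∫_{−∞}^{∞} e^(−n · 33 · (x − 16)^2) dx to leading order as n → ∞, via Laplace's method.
I(n) = sqrt(π/(33n))

Here φ(x) = 33 · (x − 16)^2 has its unique minimum at x* = 16 with φ(x*) = 0 and φ''(x*) = 66. Laplace's method gives
  I(n) ~ e^(−n φ(x*)) · sqrt(2π / (n · φ''(x*))) = sqrt(2π / (66n)) = sqrt(π/(33n)).
This is exact: substituting u = (x − 16)·sqrt(33n) gives I(n) = (1/sqrt(33n)) ∫_{−∞}^{∞} e^(−u^2) du = sqrt(π/(33n)).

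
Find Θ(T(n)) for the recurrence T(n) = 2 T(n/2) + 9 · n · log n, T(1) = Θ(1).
T(n) = Θ(n · (log n)^2)

Here log_2 2 = 1 and f(n) = 9 · n · log n = Θ(n^(log_2 2) · (log n)^1). This is the extended Case 2 of the master theorem (f matches the critical exponent up to log factors), giving T(n) = Θ(n^(log_2 2) · (log n)^(1+1)) = Θ(n · (log n)^2).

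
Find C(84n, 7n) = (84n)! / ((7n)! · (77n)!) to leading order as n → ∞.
C(84n, 7n) ~ (8916100448256/285311670611)^(7n) · sqrt(6/(11π·7n))

Write N = 7n. Apply Stirling to each factorial:
  (12N)! ~ sqrt(2π·12N) · (12N/e)^(12N),
  N! ~ sqrt(2π N) · (N/e)^N,
  (11N)! ~ sqrt(2π·11N) · (11N/e)^(11N).
The exponential factors combine to (12N)^(12N) / (N^N · (11N)^(11N)) = 12^(12N)/11^(11N) = (12^12/11^11)^N = (8916100448256/285311670611)^N.
The square-root prefactors combine to sqrt(2π·12N) / (sqrt(2π N)·sqrt(2π·11N)) = sqrt(12 / (2π·11·N)) = sqrt(6/(11π·7n)).
Substituting N = 7n: C(84n, 7n) ~ (8916100448256/285311670611)^(7n) · sqrt(6/(11π·7n)).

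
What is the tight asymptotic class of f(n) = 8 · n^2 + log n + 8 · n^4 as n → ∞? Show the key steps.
f(n) ∈ Θ(n^4)

Compare the terms by growth order. For large n, n^a · (log n)^b dominates n^a' · (log n)^b' iff a > a', or (a = a' and b > b'). Ranking the 3 terms shows the dominant one is 8 · n^4. Hence f(n) ∈ Θ(n^4).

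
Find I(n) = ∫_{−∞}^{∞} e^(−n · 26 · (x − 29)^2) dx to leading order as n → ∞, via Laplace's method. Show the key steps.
I(n) = sqrt(π/(26n))

Here φ(x) = 26 · (x − 29)^2 has its unique minimum at x* = 29 with φ(x*) = 0 and φ''(x*) = 52. Laplace's method gives
  I(n) ~ e^(−n φ(x*)) · sqrt(2π / (n · φ''(x*))) = sqrt(2π / (52n)) = sqrt(π/(26n)).
This is exact: substituting u = (x − 29)·sqrt(26n) gives I(n) = (1/sqrt(26n)) ∫_{−∞}^{∞} e^(−u^2) du = sqrt(π/(26n)).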